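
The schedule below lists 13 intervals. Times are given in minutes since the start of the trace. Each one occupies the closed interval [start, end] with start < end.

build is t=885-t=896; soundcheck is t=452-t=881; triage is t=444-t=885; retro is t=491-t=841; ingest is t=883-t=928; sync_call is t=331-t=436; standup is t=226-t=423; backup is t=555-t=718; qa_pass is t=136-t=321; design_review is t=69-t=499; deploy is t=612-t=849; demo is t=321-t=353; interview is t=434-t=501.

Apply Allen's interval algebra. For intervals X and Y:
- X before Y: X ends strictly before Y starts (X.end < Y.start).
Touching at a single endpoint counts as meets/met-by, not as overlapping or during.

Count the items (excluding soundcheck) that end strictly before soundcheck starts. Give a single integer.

Target soundcheck = [t=452, t=881].
backup [t=555, t=718] → during → no.
build [t=885, t=896] → after → no.
demo [t=321, t=353] → before → counts.
deploy [t=612, t=849] → during → no.
design_review [t=69, t=499] → overlaps → no.
ingest [t=883, t=928] → after → no.
interview [t=434, t=501] → overlaps → no.
qa_pass [t=136, t=321] → before → counts.
retro [t=491, t=841] → during → no.
standup [t=226, t=423] → before → counts.
sync_call [t=331, t=436] → before → counts.
triage [t=444, t=885] → contains → no.
Total: 4.

4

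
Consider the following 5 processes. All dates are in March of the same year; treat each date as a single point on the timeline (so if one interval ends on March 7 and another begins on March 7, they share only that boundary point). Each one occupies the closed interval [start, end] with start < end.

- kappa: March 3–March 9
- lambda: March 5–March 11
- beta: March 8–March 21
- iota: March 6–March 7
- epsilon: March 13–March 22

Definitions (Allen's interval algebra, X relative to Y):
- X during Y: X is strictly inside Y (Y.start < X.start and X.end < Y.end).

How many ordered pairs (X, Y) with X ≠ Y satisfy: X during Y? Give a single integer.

2

Checking all 20 ordered pairs for relation 'during'; matching pairs in alphabetical order:
(iota, kappa): iota during kappa ✓
(iota, lambda): iota during lambda ✓
Count: 2.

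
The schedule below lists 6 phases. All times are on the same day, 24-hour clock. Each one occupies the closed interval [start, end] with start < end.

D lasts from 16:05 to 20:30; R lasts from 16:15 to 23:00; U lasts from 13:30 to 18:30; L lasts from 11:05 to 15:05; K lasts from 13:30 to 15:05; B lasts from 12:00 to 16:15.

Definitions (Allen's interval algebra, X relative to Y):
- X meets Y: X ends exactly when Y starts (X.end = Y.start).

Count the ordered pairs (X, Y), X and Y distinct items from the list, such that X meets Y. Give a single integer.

Checking all 30 ordered pairs for relation 'meets'; matching pairs in alphabetical order:
(B, R): B meets R ✓
Count: 1.

1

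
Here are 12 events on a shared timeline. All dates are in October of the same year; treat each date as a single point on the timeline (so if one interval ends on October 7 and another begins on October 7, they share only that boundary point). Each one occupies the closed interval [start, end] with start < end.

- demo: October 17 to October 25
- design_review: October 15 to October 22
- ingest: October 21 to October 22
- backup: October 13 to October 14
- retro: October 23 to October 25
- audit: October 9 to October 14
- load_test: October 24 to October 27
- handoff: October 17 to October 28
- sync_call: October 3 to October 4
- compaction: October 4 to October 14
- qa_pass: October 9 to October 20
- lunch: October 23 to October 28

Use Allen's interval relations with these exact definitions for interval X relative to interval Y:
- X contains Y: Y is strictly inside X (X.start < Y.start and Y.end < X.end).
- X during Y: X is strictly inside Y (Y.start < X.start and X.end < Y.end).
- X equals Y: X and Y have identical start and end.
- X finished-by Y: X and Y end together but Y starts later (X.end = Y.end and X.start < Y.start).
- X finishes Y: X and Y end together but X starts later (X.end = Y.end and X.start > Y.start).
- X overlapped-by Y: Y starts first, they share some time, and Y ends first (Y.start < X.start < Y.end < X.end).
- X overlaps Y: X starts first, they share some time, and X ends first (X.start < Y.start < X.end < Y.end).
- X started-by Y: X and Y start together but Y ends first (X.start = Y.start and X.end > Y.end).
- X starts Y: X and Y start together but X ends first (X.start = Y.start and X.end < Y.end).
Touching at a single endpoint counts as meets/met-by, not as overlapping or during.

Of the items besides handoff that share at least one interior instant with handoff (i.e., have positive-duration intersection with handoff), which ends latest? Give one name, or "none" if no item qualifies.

lunch

Target handoff = [October 17, October 28].
audit [October 9, October 14] → before → excluded.
backup [October 13, October 14] → before → excluded.
compaction [October 4, October 14] → before → excluded.
demo [October 17, October 25] → starts → candidate.
design_review [October 15, October 22] → overlaps → candidate.
ingest [October 21, October 22] → during → candidate.
load_test [October 24, October 27] → during → candidate.
lunch [October 23, October 28] → finishes → candidate.
qa_pass [October 9, October 20] → overlaps → candidate.
retro [October 23, October 25] → during → candidate.
sync_call [October 3, October 4] → before → excluded.
Among candidates, latest end is October 28 → lunch.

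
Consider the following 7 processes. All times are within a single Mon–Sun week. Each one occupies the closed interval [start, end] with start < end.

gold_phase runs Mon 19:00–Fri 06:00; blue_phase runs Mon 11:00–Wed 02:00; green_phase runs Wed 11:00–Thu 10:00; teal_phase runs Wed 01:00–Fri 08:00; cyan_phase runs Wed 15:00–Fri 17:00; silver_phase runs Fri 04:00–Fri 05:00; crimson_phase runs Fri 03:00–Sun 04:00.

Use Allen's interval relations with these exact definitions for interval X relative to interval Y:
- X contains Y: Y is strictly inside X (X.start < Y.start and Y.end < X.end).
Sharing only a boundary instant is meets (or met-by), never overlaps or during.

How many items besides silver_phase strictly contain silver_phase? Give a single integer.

Target silver_phase = [Fri 04:00, Fri 05:00].
blue_phase [Mon 11:00, Wed 02:00] → before → no.
crimson_phase [Fri 03:00, Sun 04:00] → contains → counts.
cyan_phase [Wed 15:00, Fri 17:00] → contains → counts.
gold_phase [Mon 19:00, Fri 06:00] → contains → counts.
green_phase [Wed 11:00, Thu 10:00] → before → no.
teal_phase [Wed 01:00, Fri 08:00] → contains → counts.
Total: 4.

4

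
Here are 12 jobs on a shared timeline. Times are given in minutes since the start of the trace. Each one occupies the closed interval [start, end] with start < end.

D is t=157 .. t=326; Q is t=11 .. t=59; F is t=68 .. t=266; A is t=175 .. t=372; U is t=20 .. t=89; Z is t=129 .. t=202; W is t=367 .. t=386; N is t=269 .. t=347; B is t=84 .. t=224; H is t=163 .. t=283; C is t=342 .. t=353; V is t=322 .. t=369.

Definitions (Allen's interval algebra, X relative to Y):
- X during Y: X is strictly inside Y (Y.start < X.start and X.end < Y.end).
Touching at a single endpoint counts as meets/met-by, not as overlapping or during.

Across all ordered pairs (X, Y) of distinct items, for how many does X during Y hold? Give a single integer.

8

Checking all 132 ordered pairs for relation 'during'; matching pairs in alphabetical order:
(B, F): B during F ✓
(C, A): C during A ✓
(C, V): C during V ✓
(H, D): H during D ✓
(N, A): N during A ✓
(V, A): V during A ✓
(Z, B): Z during B ✓
(Z, F): Z during F ✓
Count: 8.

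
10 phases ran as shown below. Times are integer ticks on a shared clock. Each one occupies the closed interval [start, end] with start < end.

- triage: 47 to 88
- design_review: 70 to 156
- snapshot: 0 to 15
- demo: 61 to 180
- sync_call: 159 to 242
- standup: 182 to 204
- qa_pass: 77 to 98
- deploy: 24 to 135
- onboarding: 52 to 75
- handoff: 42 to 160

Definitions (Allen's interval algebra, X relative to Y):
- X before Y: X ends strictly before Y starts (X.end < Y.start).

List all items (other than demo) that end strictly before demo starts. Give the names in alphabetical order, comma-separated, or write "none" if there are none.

Target demo = [61, 180].
deploy [24, 135] → overlaps → no.
design_review [70, 156] → during → no.
handoff [42, 160] → overlaps → no.
onboarding [52, 75] → overlaps → no.
qa_pass [77, 98] → during → no.
snapshot [0, 15] → before → yes.
standup [182, 204] → after → no.
sync_call [159, 242] → overlapped-by → no.
triage [47, 88] → overlaps → no.
Result: snapshot.

snapshot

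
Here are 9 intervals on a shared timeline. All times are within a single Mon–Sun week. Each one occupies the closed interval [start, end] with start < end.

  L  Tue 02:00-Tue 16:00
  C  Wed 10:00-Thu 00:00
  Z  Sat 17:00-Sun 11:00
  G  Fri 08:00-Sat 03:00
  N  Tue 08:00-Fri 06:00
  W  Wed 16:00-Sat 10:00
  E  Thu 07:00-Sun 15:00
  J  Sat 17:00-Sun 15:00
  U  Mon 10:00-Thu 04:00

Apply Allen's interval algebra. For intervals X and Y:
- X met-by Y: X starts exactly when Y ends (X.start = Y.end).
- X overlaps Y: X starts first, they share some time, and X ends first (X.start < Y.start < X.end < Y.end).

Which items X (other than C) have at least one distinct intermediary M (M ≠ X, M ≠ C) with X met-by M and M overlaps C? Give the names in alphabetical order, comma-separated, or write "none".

Target C = [Wed 10:00, Thu 00:00].
Intermediaries M with M overlaps C: none.
Union: none.

none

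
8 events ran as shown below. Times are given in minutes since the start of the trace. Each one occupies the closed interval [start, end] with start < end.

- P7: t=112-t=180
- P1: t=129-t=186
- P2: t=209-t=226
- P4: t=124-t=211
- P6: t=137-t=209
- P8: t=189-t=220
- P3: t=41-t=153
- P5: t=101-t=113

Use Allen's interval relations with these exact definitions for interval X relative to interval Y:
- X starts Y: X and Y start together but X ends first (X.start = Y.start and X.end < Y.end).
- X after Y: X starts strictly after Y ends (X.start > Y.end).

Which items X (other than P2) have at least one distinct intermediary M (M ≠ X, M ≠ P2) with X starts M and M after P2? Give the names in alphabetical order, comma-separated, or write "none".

none

Target P2 = [t=209, t=226].
Intermediaries M with M after P2: none.
Union: none.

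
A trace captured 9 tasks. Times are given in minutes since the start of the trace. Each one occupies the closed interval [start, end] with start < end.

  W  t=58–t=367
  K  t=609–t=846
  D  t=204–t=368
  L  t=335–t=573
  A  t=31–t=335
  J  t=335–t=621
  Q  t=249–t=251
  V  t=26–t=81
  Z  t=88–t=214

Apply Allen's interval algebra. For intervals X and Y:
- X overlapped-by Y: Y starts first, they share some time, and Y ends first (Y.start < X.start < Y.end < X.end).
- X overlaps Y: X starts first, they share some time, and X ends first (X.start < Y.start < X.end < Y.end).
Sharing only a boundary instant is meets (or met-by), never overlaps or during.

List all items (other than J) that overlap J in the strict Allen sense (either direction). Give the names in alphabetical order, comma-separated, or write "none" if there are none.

D, K, W

Target J = [t=335, t=621].
A [t=31, t=335] → meets → no.
D [t=204, t=368] → overlaps → yes.
K [t=609, t=846] → overlapped-by → yes.
L [t=335, t=573] → starts → no.
Q [t=249, t=251] → before → no.
V [t=26, t=81] → before → no.
W [t=58, t=367] → overlaps → yes.
Z [t=88, t=214] → before → no.
Result: D, K, W.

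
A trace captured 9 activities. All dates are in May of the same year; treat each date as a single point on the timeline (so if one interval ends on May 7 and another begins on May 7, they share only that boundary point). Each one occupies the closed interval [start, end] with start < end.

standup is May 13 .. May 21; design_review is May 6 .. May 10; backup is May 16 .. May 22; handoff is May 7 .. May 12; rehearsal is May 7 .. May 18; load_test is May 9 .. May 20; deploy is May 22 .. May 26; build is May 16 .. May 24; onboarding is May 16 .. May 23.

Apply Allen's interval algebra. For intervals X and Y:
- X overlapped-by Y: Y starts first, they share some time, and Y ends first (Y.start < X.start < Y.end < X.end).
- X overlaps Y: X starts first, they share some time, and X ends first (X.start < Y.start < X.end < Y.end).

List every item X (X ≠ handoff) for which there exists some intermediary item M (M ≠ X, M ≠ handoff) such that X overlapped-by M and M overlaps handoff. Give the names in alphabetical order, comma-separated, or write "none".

Target handoff = [May 7, May 12].
Intermediaries M with M overlaps handoff: design_review.
Via design_review — items with X overlapped-by design_review: load_test, rehearsal.
Union: load_test, rehearsal.

load_test, rehearsal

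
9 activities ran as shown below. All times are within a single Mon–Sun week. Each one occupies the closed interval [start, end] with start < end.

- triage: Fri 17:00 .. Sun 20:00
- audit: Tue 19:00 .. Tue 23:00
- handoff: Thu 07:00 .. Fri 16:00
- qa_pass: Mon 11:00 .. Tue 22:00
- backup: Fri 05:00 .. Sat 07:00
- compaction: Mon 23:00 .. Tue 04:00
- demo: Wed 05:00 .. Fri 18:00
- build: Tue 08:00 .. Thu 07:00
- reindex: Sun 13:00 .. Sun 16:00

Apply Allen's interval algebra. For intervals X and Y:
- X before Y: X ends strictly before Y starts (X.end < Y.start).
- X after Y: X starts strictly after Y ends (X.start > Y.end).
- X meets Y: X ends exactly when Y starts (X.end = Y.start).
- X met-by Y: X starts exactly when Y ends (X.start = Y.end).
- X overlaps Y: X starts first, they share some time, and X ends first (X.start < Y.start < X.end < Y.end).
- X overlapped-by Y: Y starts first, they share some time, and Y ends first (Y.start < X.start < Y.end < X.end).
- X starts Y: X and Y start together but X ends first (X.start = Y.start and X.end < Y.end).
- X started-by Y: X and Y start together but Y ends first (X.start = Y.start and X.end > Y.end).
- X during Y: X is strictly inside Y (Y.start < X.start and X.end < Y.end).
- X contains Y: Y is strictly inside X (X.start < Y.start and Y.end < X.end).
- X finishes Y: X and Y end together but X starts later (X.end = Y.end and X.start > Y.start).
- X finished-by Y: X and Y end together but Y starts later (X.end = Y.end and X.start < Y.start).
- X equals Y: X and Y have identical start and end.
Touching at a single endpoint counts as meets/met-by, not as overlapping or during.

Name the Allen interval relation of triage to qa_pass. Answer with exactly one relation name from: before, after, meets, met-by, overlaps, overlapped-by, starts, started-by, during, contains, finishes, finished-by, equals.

after

triage = [Fri 17:00, Sun 20:00]; qa_pass = [Mon 11:00, Tue 22:00].
Compare endpoints: triage.start > qa_pass.start, triage.start > qa_pass.end, triage.end > qa_pass.start, triage.end > qa_pass.end.
That pattern is 'after'.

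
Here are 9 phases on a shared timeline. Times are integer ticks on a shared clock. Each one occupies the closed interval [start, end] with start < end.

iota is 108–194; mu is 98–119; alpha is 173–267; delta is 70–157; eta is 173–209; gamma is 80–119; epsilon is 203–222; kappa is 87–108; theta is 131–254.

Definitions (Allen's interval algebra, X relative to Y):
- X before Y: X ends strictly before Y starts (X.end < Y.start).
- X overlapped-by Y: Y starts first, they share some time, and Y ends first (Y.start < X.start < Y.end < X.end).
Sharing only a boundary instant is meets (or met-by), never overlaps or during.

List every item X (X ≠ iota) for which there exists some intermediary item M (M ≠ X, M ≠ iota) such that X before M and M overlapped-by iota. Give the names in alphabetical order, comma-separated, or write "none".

Target iota = [108, 194].
Intermediaries M with M overlapped-by iota: alpha, eta, theta.
Via alpha — items with X before alpha: delta, gamma, kappa, mu.
Via eta — items with X before eta: delta, gamma, kappa, mu.
Via theta — items with X before theta: gamma, kappa, mu.
Union: delta, gamma, kappa, mu.

delta, gamma, kappa, mu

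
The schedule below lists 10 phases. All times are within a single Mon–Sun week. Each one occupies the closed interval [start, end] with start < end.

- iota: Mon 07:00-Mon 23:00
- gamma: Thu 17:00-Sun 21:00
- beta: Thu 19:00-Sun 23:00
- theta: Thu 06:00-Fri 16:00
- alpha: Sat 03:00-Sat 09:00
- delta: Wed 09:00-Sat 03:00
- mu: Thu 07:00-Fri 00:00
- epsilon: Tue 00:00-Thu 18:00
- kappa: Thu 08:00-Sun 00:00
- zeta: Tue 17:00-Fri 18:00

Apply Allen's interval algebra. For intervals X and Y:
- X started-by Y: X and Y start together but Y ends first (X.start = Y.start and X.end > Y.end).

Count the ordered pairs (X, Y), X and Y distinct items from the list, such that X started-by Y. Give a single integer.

Checking all 90 ordered pairs for relation 'started-by'; matching pairs in alphabetical order:
No pair satisfies it.
Count: 0.

0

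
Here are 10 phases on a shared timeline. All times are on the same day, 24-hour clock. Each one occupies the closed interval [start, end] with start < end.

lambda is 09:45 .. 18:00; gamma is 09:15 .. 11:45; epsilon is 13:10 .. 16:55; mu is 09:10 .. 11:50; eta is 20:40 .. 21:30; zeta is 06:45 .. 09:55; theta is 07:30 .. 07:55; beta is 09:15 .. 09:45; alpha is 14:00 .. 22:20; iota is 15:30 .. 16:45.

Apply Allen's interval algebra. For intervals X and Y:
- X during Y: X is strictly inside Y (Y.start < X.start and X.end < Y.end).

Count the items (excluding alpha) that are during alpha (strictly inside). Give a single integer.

2

Target alpha = [14:00, 22:20].
beta [09:15, 09:45] → before → no.
epsilon [13:10, 16:55] → overlaps → no.
eta [20:40, 21:30] → during → counts.
gamma [09:15, 11:45] → before → no.
iota [15:30, 16:45] → during → counts.
lambda [09:45, 18:00] → overlaps → no.
mu [09:10, 11:50] → before → no.
theta [07:30, 07:55] → before → no.
zeta [06:45, 09:55] → before → no.
Total: 2.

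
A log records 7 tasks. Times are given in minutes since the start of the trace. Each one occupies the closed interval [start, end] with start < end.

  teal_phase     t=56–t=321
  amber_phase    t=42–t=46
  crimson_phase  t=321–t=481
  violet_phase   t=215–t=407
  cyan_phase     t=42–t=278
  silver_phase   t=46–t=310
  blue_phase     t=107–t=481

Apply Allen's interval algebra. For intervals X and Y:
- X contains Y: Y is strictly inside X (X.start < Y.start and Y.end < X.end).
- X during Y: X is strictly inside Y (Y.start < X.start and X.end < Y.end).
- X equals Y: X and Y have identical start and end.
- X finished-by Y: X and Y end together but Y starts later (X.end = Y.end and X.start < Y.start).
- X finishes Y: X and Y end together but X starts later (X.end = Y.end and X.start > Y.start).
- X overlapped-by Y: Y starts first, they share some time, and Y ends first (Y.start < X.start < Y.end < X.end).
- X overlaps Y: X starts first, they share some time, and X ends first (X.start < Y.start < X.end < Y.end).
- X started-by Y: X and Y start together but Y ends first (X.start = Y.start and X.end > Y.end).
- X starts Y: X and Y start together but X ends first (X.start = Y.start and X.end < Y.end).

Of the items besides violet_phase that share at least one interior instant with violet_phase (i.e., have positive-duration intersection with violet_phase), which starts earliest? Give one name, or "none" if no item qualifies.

Target violet_phase = [t=215, t=407].
amber_phase [t=42, t=46] → before → excluded.
blue_phase [t=107, t=481] → contains → candidate.
crimson_phase [t=321, t=481] → overlapped-by → candidate.
cyan_phase [t=42, t=278] → overlaps → candidate.
silver_phase [t=46, t=310] → overlaps → candidate.
teal_phase [t=56, t=321] → overlaps → candidate.
Among candidates, earliest start is t=42 → cyan_phase.

cyan_phase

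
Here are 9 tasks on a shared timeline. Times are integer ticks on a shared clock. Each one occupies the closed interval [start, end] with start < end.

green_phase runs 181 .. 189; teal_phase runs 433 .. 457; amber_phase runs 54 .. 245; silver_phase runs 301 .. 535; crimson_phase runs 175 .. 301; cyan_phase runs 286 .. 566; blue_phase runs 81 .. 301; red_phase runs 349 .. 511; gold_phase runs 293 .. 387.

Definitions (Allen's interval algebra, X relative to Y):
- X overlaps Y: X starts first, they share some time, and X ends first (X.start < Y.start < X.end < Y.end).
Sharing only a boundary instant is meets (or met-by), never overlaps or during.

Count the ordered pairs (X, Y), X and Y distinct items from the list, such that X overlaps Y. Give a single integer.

Checking all 72 ordered pairs for relation 'overlaps'; matching pairs in alphabetical order:
(amber_phase, blue_phase): amber_phase overlaps blue_phase ✓
(amber_phase, crimson_phase): amber_phase overlaps crimson_phase ✓
(blue_phase, cyan_phase): blue_phase overlaps cyan_phase ✓
(blue_phase, gold_phase): blue_phase overlaps gold_phase ✓
(crimson_phase, cyan_phase): crimson_phase overlaps cyan_phase ✓
(crimson_phase, gold_phase): crimson_phase overlaps gold_phase ✓
(gold_phase, red_phase): gold_phase overlaps red_phase ✓
(gold_phase, silver_phase): gold_phase overlaps silver_phase ✓
Count: 8.

8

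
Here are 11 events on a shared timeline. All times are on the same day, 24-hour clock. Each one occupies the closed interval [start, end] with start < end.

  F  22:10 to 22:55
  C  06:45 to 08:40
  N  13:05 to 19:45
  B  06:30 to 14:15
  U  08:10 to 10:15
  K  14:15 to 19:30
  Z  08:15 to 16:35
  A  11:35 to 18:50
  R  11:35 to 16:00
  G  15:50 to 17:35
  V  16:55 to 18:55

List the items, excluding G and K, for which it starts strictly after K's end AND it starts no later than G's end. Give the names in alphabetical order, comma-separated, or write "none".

Conditions: its start is strictly after K's end (X.start > 19:30) AND its start is no later than G's end (X.start <= 17:35).
A: start 11:35 > 19:30? ✗; start 11:35 <= 17:35? ✓ → no.
B: start 06:30 > 19:30? ✗; start 06:30 <= 17:35? ✓ → no.
C: start 06:45 > 19:30? ✗; start 06:45 <= 17:35? ✓ → no.
F: start 22:10 > 19:30? ✓; start 22:10 <= 17:35? ✗ → no.
N: start 13:05 > 19:30? ✗; start 13:05 <= 17:35? ✓ → no.
R: start 11:35 > 19:30? ✗; start 11:35 <= 17:35? ✓ → no.
U: start 08:10 > 19:30? ✗; start 08:10 <= 17:35? ✓ → no.
V: start 16:55 > 19:30? ✗; start 16:55 <= 17:35? ✓ → no.
Z: start 08:15 > 19:30? ✗; start 08:15 <= 17:35? ✓ → no.
Result: none.

none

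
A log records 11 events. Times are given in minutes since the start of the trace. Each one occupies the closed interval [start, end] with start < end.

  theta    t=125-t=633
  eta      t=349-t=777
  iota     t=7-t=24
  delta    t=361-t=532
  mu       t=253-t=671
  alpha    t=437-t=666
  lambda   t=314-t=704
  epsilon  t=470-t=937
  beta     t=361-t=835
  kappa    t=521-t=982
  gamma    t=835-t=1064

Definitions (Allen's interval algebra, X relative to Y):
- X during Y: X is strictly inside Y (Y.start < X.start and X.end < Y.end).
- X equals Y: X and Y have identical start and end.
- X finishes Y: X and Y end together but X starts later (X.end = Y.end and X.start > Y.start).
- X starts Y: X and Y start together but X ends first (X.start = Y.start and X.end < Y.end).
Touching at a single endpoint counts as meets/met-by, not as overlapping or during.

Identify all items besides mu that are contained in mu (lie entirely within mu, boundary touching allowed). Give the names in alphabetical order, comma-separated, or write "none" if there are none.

Target mu = [t=253, t=671].
alpha [t=437, t=666] → during → yes.
beta [t=361, t=835] → overlapped-by → no.
delta [t=361, t=532] → during → yes.
epsilon [t=470, t=937] → overlapped-by → no.
eta [t=349, t=777] → overlapped-by → no.
gamma [t=835, t=1064] → after → no.
iota [t=7, t=24] → before → no.
kappa [t=521, t=982] → overlapped-by → no.
lambda [t=314, t=704] → overlapped-by → no.
theta [t=125, t=633] → overlaps → no.
Result: alpha, delta.

alpha, delta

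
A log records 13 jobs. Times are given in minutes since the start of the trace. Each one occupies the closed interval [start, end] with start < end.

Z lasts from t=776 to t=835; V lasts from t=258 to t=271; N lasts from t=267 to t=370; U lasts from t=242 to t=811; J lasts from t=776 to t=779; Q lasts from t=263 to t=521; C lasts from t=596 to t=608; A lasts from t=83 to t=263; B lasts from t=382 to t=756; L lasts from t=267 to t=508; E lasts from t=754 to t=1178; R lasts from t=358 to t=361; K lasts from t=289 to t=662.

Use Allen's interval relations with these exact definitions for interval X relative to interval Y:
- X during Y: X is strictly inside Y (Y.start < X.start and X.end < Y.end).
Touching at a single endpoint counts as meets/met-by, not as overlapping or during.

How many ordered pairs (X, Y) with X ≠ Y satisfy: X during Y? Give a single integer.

Checking all 156 ordered pairs for relation 'during'; matching pairs in alphabetical order:
(B, U): B during U ✓
(C, B): C during B ✓
(C, K): C during K ✓
(C, U): C during U ✓
(J, E): J during E ✓
(J, U): J during U ✓
(K, U): K during U ✓
(L, Q): L during Q ✓
(L, U): L during U ✓
(N, Q): N during Q ✓
(N, U): N during U ✓
(Q, U): Q during U ✓
(R, K): R during K ✓
(R, L): R during L ✓
(R, N): R during N ✓
(R, Q): R during Q ✓
(R, U): R during U ✓
(V, U): V during U ✓
(Z, E): Z during E ✓
Count: 19.

19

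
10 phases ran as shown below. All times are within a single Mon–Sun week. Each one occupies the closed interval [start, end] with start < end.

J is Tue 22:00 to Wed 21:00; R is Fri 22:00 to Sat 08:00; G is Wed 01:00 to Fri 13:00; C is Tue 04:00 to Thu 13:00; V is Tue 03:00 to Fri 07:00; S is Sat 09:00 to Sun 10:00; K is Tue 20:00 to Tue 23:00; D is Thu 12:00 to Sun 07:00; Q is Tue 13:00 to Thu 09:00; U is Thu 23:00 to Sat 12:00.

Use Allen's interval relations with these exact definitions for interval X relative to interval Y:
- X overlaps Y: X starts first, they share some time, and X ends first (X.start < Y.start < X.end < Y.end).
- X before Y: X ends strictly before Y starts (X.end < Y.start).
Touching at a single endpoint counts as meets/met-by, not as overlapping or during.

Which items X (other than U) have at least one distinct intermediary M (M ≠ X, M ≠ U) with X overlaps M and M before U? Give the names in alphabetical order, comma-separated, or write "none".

Target U = [Thu 23:00, Sat 12:00].
Intermediaries M with M before U: C, J, K, Q.
Via C — items with X overlaps C: none.
Via J — items with X overlaps J: K.
Via K — items with X overlaps K: none.
Via Q — items with X overlaps Q: none.
Union: K.

K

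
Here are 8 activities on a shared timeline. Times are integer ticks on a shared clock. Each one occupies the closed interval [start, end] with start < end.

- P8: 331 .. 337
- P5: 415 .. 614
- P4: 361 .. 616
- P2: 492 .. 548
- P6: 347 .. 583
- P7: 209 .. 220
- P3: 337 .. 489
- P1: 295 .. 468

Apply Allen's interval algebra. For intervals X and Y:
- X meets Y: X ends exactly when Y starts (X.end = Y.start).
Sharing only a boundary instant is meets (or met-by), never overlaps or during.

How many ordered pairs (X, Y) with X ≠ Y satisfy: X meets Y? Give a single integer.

1

Checking all 56 ordered pairs for relation 'meets'; matching pairs in alphabetical order:
(P8, P3): P8 meets P3 ✓
Count: 1.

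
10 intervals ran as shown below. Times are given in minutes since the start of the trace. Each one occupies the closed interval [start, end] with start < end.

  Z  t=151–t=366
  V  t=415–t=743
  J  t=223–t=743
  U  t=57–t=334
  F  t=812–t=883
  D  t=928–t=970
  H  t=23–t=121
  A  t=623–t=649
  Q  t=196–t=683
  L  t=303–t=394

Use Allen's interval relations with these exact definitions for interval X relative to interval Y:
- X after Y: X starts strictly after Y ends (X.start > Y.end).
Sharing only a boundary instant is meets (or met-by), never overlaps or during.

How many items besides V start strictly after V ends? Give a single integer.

2

Target V = [t=415, t=743].
A [t=623, t=649] → during → no.
D [t=928, t=970] → after → counts.
F [t=812, t=883] → after → counts.
H [t=23, t=121] → before → no.
J [t=223, t=743] → finished-by → no.
L [t=303, t=394] → before → no.
Q [t=196, t=683] → overlaps → no.
U [t=57, t=334] → before → no.
Z [t=151, t=366] → before → no.
Total: 2.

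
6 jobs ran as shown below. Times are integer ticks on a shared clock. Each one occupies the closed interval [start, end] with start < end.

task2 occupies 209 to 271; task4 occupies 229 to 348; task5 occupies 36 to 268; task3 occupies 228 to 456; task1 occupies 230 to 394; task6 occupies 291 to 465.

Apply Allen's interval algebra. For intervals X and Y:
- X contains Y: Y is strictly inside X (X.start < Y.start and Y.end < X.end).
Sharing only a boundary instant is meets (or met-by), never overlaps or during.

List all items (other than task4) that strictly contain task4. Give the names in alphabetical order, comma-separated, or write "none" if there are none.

task3

Target task4 = [229, 348].
task1 [230, 394] → overlapped-by → no.
task2 [209, 271] → overlaps → no.
task3 [228, 456] → contains → yes.
task5 [36, 268] → overlaps → no.
task6 [291, 465] → overlapped-by → no.
Result: task3.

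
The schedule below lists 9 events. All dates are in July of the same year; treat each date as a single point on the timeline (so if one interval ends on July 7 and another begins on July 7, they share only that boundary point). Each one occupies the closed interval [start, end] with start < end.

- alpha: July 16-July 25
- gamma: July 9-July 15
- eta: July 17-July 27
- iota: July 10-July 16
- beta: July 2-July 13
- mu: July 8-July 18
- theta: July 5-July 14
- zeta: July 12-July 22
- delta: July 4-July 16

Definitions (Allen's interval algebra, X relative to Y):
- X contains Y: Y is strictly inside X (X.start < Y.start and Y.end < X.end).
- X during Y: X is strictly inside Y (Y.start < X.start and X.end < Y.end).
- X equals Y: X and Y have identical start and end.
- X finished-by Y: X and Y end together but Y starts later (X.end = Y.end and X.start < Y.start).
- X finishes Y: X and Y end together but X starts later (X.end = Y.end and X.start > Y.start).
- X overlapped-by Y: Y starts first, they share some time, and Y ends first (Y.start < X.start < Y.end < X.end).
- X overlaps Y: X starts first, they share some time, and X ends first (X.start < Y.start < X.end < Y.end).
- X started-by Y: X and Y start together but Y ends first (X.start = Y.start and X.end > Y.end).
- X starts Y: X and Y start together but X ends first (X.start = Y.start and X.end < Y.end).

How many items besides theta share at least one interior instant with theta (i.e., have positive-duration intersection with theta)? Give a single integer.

Target theta = [July 5, July 14].
alpha [July 16, July 25] → after → no.
beta [July 2, July 13] → overlaps → counts.
delta [July 4, July 16] → contains → counts.
eta [July 17, July 27] → after → no.
gamma [July 9, July 15] → overlapped-by → counts.
iota [July 10, July 16] → overlapped-by → counts.
mu [July 8, July 18] → overlapped-by → counts.
zeta [July 12, July 22] → overlapped-by → counts.
Total: 6.

6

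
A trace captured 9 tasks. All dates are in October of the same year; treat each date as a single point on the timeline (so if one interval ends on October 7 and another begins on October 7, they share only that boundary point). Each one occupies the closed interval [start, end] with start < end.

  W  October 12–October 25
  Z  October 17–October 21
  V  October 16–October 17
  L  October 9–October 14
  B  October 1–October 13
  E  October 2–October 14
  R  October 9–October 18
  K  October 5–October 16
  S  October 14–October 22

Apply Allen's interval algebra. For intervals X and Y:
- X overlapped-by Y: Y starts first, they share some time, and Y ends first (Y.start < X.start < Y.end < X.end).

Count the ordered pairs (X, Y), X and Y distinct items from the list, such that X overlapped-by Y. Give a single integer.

15

Checking all 72 ordered pairs for relation 'overlapped-by'; matching pairs in alphabetical order:
(E, B): E overlapped-by B ✓
(K, B): K overlapped-by B ✓
(K, E): K overlapped-by E ✓
(L, B): L overlapped-by B ✓
(R, B): R overlapped-by B ✓
(R, E): R overlapped-by E ✓
(R, K): R overlapped-by K ✓
(S, K): S overlapped-by K ✓
(S, R): S overlapped-by R ✓
(W, B): W overlapped-by B ✓
(W, E): W overlapped-by E ✓
(W, K): W overlapped-by K ✓
(W, L): W overlapped-by L ✓
(W, R): W overlapped-by R ✓
(Z, R): Z overlapped-by R ✓
Count: 15.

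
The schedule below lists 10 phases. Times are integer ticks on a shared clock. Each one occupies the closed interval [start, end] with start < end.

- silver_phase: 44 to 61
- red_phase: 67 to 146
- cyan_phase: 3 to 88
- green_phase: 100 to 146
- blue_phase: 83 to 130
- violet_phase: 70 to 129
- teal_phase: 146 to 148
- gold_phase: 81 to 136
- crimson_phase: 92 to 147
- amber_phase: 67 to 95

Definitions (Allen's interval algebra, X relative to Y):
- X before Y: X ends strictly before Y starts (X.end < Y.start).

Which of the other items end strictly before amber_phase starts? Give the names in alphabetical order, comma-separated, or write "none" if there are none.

silver_phase

Target amber_phase = [67, 95].
blue_phase [83, 130] → overlapped-by → no.
crimson_phase [92, 147] → overlapped-by → no.
cyan_phase [3, 88] → overlaps → no.
gold_phase [81, 136] → overlapped-by → no.
green_phase [100, 146] → after → no.
red_phase [67, 146] → started-by → no.
silver_phase [44, 61] → before → yes.
teal_phase [146, 148] → after → no.
violet_phase [70, 129] → overlapped-by → no.
Result: silver_phase.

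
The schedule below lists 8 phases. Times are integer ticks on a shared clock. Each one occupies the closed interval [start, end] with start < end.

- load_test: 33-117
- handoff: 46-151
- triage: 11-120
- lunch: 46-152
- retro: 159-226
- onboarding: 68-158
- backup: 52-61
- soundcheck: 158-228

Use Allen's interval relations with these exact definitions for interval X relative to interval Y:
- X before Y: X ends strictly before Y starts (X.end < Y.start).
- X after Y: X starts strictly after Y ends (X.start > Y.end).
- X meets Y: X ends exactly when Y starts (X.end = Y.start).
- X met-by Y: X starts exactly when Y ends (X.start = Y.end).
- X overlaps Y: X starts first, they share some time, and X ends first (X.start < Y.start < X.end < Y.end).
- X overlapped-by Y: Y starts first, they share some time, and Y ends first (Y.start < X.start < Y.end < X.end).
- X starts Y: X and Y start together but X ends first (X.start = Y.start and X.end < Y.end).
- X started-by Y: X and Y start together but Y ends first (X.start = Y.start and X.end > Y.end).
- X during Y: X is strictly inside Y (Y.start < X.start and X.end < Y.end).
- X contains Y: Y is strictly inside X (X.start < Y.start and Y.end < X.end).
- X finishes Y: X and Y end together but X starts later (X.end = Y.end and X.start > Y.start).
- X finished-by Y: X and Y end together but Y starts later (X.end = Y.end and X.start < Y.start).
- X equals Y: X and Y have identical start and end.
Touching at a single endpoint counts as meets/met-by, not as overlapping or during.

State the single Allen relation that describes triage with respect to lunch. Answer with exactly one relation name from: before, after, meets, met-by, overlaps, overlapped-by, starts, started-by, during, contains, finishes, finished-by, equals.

triage = [11, 120]; lunch = [46, 152].
Compare endpoints: triage.start < lunch.start, triage.start < lunch.end, triage.end > lunch.start, triage.end < lunch.end.
That pattern is 'overlaps'.

overlaps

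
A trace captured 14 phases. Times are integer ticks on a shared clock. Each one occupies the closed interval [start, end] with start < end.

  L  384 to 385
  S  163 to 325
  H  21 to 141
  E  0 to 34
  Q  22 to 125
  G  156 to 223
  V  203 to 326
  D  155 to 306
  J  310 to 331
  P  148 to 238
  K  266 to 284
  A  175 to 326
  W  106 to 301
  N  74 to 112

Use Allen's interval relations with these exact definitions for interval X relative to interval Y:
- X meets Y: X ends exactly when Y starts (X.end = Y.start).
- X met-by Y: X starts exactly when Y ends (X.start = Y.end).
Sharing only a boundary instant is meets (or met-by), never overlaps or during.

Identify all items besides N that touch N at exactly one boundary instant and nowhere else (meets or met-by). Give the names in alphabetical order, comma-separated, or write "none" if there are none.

none

Target N = [74, 112].
A [175, 326] → after → no.
D [155, 306] → after → no.
E [0, 34] → before → no.
G [156, 223] → after → no.
H [21, 141] → contains → no.
J [310, 331] → after → no.
K [266, 284] → after → no.
L [384, 385] → after → no.
P [148, 238] → after → no.
Q [22, 125] → contains → no.
S [163, 325] → after → no.
V [203, 326] → after → no.
W [106, 301] → overlapped-by → no.
Result: none.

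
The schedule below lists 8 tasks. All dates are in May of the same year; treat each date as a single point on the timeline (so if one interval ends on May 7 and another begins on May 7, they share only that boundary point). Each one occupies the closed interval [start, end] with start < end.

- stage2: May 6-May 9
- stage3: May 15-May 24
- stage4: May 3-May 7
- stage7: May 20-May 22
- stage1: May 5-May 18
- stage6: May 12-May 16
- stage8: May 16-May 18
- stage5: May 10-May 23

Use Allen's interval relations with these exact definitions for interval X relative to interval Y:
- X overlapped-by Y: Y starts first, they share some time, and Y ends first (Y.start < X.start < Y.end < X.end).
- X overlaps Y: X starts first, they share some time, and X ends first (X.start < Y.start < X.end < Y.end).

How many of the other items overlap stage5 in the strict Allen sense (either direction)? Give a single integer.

Target stage5 = [May 10, May 23].
stage1 [May 5, May 18] → overlaps → counts.
stage2 [May 6, May 9] → before → no.
stage3 [May 15, May 24] → overlapped-by → counts.
stage4 [May 3, May 7] → before → no.
stage6 [May 12, May 16] → during → no.
stage7 [May 20, May 22] → during → no.
stage8 [May 16, May 18] → during → no.
Total: 2.

2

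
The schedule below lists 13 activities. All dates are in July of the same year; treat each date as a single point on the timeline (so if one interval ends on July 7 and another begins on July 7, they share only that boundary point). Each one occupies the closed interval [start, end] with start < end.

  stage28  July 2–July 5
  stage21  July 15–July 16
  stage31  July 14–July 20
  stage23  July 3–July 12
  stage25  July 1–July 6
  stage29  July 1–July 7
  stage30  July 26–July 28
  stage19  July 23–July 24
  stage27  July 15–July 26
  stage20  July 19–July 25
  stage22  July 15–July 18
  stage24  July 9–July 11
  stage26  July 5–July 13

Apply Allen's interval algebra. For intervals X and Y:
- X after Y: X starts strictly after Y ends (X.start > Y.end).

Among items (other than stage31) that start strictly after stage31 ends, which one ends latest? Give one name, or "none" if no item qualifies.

Target stage31 = [July 14, July 20].
stage19 [July 23, July 24] → after → candidate.
stage20 [July 19, July 25] → overlapped-by → excluded.
stage21 [July 15, July 16] → during → excluded.
stage22 [July 15, July 18] → during → excluded.
stage23 [July 3, July 12] → before → excluded.
stage24 [July 9, July 11] → before → excluded.
stage25 [July 1, July 6] → before → excluded.
stage26 [July 5, July 13] → before → excluded.
stage27 [July 15, July 26] → overlapped-by → excluded.
stage28 [July 2, July 5] → before → excluded.
stage29 [July 1, July 7] → before → excluded.
stage30 [July 26, July 28] → after → candidate.
Among candidates, latest end is July 28 → stage30.

stage30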